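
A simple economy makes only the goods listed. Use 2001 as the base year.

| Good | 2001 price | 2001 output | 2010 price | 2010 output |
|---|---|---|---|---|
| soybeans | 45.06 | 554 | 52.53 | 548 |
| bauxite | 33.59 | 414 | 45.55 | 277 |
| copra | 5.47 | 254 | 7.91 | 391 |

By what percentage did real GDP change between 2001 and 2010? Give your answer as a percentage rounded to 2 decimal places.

-10.24%

Real GDP 2001 = Nominal GDP 2001 = 45.06·554 + 33.59·414 + 5.47·254 = 40258.88.
Real GDP 2010 (at 2001 prices) = 45.06·548 + 33.59·277 + 5.47·391 = 36136.08.
Real growth = 36136.08/40258.88 − 1 = -0.1024.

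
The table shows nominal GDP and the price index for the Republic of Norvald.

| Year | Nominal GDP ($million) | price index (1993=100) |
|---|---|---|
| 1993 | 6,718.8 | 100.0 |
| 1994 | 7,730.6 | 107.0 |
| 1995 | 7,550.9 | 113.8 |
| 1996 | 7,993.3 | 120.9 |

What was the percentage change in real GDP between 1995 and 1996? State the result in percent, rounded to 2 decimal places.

Real GDP 1995 = 7550.9/1.138 = 6635.24.
Real GDP 1996 = 7993.3/1.209 = 6611.50.
Change = 6611.50/6635.24 − 1 = -0.0036.

-0.36%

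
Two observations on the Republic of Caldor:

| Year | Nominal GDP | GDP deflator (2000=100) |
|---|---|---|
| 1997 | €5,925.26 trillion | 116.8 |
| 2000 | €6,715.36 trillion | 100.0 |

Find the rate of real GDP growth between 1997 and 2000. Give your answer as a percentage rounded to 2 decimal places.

32.37%

Deflate each year: 1997 → 5925.26/1.168 = 5073.00; 2000 → 6715.36/1.000 = 6715.36.
So real GDP changed by 6715.36/5073.00 − 1 = 0.3237, i.e. 32.37%.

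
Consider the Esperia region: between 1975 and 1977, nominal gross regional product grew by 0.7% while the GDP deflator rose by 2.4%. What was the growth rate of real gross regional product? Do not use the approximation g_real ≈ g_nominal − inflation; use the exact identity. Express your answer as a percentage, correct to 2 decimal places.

(1 + g_nom) = (1 + g_real)(1 + π), so g_real = 1.0070 / 1.0240 − 1 = -0.01660.

-1.66%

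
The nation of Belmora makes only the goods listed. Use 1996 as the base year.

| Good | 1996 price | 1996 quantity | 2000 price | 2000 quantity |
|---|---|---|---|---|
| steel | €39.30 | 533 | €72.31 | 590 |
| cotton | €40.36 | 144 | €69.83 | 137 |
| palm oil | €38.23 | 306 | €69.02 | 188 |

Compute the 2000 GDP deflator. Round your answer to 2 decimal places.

181.61

Nominal GDP 2000 = 72.31·590 + 69.83·137 + 69.02·188 = 65205.37.
Real GDP 2000 (at 1996 prices) = 39.30·590 + 40.36·137 + 38.23·188 = 35903.56.
Deflator = Nominal/Real × 100 = 65205.37/35903.56 × 100 = 181.613.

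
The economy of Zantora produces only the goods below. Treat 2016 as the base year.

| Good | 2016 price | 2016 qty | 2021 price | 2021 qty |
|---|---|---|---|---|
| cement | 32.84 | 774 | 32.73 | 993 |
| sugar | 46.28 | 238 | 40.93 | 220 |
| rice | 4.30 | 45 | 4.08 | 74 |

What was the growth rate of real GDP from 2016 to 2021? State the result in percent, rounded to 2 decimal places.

Real GDP 2016 = Nominal GDP 2016 = 32.84·774 + 46.28·238 + 4.30·45 = 36626.30.
Real GDP 2021 (at 2016 prices) = 32.84·993 + 46.28·220 + 4.30·74 = 43109.92.
Real growth = 43109.92/36626.30 − 1 = 0.1770.

17.70%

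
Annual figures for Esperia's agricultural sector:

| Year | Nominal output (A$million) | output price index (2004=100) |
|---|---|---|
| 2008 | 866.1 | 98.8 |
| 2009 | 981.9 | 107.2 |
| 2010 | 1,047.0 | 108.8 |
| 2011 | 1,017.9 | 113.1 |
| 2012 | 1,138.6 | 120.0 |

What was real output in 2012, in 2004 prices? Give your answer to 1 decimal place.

A$948.8 million

Real output 2012 = 1138.6 / 1.200 = 948.83.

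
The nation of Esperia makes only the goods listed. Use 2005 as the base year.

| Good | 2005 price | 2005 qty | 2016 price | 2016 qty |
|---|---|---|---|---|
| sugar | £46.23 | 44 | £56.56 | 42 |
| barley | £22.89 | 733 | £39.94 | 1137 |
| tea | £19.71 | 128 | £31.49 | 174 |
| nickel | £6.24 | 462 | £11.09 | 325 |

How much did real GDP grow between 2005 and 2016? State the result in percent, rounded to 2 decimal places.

Real GDP 2005 = Nominal GDP 2005 = 46.23·44 + 22.89·733 + 19.71·128 + 6.24·462 = 24218.25.
Real GDP 2016 (at 2005 prices) = 46.23·42 + 22.89·1137 + 19.71·174 + 6.24·325 = 33425.13.
Real growth = 33425.13/24218.25 − 1 = 0.3802.

38.02%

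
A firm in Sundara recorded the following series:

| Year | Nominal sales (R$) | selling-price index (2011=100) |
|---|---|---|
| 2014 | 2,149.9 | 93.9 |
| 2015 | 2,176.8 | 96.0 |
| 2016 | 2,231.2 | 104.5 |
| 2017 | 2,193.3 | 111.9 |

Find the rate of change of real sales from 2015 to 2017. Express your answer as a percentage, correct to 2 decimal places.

-13.56%

Real sales 2015 = 2176.8/0.960 = 2267.50.
Real sales 2017 = 2193.3/1.119 = 1960.05.
Change = 1960.05/2267.50 − 1 = -0.1356.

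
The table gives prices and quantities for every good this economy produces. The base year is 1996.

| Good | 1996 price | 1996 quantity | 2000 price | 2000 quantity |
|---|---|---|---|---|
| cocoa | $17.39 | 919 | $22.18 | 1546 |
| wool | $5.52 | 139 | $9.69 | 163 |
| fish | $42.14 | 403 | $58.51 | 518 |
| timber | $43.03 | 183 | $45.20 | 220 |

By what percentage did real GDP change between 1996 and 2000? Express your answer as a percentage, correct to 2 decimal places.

42.00%

Real GDP 1996 = Nominal GDP 1996 = 17.39·919 + 5.52·139 + 42.14·403 + 43.03·183 = 41605.60.
Real GDP 2000 (at 1996 prices) = 17.39·1546 + 5.52·163 + 42.14·518 + 43.03·220 = 59079.82.
Real growth = 59079.82/41605.60 − 1 = 0.4200.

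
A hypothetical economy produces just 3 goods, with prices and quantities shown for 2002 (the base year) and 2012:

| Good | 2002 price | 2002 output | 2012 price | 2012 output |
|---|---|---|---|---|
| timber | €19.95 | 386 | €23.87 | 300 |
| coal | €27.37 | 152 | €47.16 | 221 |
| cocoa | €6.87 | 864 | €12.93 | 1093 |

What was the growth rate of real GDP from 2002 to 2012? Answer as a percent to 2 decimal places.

9.81%

Real GDP 2002 = Nominal GDP 2002 = 19.95·386 + 27.37·152 + 6.87·864 = 17796.62.
Real GDP 2012 (at 2002 prices) = 19.95·300 + 27.37·221 + 6.87·1093 = 19542.68.
Real growth = 19542.68/17796.62 − 1 = 0.0981.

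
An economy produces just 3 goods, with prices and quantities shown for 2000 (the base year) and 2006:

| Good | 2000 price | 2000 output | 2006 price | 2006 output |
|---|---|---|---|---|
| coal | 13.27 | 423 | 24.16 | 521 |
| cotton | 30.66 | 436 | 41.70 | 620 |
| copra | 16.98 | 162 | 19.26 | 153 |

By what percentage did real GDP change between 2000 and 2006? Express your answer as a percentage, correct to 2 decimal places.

31.24%

Real GDP 2000 = Nominal GDP 2000 = 13.27·423 + 30.66·436 + 16.98·162 = 21731.73.
Real GDP 2006 (at 2000 prices) = 13.27·521 + 30.66·620 + 16.98·153 = 28520.81.
Real growth = 28520.81/21731.73 − 1 = 0.3124.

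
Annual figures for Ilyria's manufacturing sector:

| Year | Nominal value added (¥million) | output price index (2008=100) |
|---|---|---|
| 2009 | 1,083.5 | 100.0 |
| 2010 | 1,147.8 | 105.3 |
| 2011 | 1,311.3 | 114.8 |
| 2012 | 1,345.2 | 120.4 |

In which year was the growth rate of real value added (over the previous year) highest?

2011

2010: real = 1147.8/1.053 = 1090.03; growth vs 2009 (1083.50) = 0.60%.
2011: real = 1311.3/1.148 = 1142.25; growth vs 2010 (1090.03) = 4.79%.
2012: real = 1345.2/1.204 = 1117.28; growth vs 2011 (1142.25) = -2.19%.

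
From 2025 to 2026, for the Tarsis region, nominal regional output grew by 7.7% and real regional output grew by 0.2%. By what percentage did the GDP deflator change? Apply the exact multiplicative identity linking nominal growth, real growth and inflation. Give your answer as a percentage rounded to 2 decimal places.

(1 + g_nom) = (1 + g_real)(1 + π), so π = 1.0770 / 1.0020 − 1 = 0.07485.

7.49%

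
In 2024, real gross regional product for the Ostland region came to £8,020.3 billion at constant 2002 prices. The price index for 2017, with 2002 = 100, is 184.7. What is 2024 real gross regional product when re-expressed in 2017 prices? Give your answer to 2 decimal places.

£14,813.49 billion

Real gross regional product in 2017 prices = Real gross regional product in 2002 prices × (P_2017/P_2002) = 8020.3 × 1.847 = 14813.49.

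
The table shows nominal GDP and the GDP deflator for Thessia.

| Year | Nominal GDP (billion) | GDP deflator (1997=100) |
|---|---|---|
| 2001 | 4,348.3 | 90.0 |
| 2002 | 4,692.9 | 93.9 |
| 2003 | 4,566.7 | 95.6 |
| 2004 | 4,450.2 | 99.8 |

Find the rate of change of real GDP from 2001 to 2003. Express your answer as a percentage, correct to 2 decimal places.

-1.13%

Real GDP 2001 = 4348.3/0.900 = 4831.44.
Real GDP 2003 = 4566.7/0.956 = 4776.88.
Change = 4776.88/4831.44 − 1 = -0.0113.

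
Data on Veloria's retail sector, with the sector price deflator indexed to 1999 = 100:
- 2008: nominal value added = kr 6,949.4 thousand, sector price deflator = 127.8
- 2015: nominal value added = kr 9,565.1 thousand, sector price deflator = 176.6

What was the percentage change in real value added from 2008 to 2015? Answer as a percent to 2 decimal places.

Real value added 2008 = 6949.4 / 1.278 = 5437.72.
Real value added 2015 = 9565.1 / 1.766 = 5416.25.
Real growth = 5416.25 / 5437.72 − 1 = -0.0039.

-0.39%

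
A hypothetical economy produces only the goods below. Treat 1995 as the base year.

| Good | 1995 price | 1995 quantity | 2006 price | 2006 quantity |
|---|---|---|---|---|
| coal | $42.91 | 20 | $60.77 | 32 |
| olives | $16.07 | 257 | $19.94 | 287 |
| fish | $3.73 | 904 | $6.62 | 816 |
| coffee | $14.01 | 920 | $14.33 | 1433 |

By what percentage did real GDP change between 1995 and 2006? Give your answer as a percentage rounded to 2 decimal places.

Real GDP 1995 = Nominal GDP 1995 = 42.91·20 + 16.07·257 + 3.73·904 + 14.01·920 = 21249.31.
Real GDP 2006 (at 1995 prices) = 42.91·32 + 16.07·287 + 3.73·816 + 14.01·1433 = 29105.22.
Real growth = 29105.22/21249.31 − 1 = 0.3697.

36.97%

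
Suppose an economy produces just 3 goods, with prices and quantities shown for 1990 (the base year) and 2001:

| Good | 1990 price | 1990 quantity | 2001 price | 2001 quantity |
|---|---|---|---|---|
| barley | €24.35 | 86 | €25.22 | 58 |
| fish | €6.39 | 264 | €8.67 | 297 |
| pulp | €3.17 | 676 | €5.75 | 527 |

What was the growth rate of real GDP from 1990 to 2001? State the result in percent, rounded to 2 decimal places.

-15.92%

Real GDP 1990 = Nominal GDP 1990 = 24.35·86 + 6.39·264 + 3.17·676 = 5923.98.
Real GDP 2001 (at 1990 prices) = 24.35·58 + 6.39·297 + 3.17·527 = 4980.72.
Real growth = 4980.72/5923.98 − 1 = -0.1592.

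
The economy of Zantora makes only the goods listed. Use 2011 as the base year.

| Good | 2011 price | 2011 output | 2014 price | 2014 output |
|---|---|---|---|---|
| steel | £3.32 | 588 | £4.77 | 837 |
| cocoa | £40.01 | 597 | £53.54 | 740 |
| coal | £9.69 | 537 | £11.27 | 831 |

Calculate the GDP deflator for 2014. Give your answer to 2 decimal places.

Nominal GDP 2014 = 4.77·837 + 53.54·740 + 11.27·831 = 52977.46.
Real GDP 2014 (at 2011 prices) = 3.32·837 + 40.01·740 + 9.69·831 = 40438.63.
Deflator = Nominal/Real × 100 = 52977.46/40438.63 × 100 = 131.007.

131.01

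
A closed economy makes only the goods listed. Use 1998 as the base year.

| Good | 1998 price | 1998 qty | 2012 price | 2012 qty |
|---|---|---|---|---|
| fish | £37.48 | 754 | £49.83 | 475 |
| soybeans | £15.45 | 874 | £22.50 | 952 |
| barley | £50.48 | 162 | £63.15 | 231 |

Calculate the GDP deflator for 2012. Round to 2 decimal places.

Nominal GDP 2012 = 49.83·475 + 22.50·952 + 63.15·231 = 59676.90.
Real GDP 2012 (at 1998 prices) = 37.48·475 + 15.45·952 + 50.48·231 = 44172.28.
Deflator = Nominal/Real × 100 = 59676.90/44172.28 × 100 = 135.100.

135.10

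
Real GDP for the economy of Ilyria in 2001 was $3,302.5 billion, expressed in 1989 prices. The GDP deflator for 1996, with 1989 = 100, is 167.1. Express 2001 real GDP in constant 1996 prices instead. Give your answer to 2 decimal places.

$5,518.48 billion

Real GDP in 1996 prices = Real GDP in 1989 prices × (P_1996/P_1989) = 3302.5 × 1.671 = 5518.48.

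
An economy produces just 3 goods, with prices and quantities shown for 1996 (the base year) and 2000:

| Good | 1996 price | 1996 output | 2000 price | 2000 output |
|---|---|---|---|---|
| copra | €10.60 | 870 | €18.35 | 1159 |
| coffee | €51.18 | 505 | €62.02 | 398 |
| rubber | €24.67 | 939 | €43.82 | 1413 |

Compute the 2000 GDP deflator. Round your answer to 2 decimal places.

159.77

Nominal GDP 2000 = 18.35·1159 + 62.02·398 + 43.82·1413 = 107869.27.
Real GDP 2000 (at 1996 prices) = 10.60·1159 + 51.18·398 + 24.67·1413 = 67513.75.
Deflator = Nominal/Real × 100 = 107869.27/67513.75 × 100 = 159.774.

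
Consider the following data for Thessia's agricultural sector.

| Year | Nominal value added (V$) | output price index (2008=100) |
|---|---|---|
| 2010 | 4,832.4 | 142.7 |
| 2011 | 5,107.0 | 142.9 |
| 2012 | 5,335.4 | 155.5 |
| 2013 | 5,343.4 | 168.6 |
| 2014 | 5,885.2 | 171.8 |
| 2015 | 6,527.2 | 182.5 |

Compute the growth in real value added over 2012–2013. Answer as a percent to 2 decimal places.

-7.63%

Real value added 2012 = 5335.4/1.555 = 3431.13.
Real value added 2013 = 5343.4/1.686 = 3169.28.
Change = 3169.28/3431.13 − 1 = -0.0763.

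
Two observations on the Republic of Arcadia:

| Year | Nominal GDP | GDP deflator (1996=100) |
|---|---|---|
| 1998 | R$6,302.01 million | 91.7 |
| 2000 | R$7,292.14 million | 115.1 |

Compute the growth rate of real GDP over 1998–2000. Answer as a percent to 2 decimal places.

Deflate each year: 1998 → 6302.01/0.917 = 6872.42; 2000 → 7292.14/1.151 = 6335.48.
So real GDP changed by 6335.48/6872.42 − 1 = -0.0781, i.e. -7.81%.

-7.81%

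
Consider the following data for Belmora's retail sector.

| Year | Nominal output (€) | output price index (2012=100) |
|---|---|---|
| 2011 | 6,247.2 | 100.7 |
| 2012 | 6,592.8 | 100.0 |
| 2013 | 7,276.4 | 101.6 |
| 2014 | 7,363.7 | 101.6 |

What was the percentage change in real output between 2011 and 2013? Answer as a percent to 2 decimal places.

Real output 2011 = 6247.2/1.007 = 6203.77.
Real output 2013 = 7276.4/1.016 = 7161.81.
Change = 7161.81/6203.77 − 1 = 0.1544.

15.44%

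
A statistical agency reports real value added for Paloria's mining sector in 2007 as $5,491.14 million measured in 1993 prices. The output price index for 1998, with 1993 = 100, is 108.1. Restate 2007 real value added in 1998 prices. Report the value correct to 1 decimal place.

Real value added in 1998 prices = Real value added in 1993 prices × (P_1998/P_1993) = 5491.14 × 1.081 = 5935.92.

$5,935.9 million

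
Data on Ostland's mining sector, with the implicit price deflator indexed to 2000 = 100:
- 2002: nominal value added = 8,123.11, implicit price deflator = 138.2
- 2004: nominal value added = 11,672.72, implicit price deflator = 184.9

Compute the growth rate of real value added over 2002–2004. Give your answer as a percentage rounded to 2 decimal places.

7.40%

Real value added 2002 = 8123.11 / 1.382 = 5877.79.
Real value added 2004 = 11672.72 / 1.849 = 6312.99.
Real growth = 6312.99 / 5877.79 − 1 = 0.0740.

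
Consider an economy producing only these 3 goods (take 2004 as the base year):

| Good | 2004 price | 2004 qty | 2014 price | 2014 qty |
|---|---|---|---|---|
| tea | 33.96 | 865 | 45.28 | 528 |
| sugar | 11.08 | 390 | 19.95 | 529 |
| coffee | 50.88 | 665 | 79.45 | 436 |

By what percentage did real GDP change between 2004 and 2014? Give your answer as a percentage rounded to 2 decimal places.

-31.92%

Real GDP 2004 = Nominal GDP 2004 = 33.96·865 + 11.08·390 + 50.88·665 = 67531.80.
Real GDP 2014 (at 2004 prices) = 33.96·528 + 11.08·529 + 50.88·436 = 45975.88.
Real growth = 45975.88/67531.80 − 1 = -0.3192.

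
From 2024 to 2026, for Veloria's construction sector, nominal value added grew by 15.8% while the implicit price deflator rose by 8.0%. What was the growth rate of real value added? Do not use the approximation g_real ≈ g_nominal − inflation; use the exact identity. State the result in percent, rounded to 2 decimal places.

7.22%

(1 + g_nom) = (1 + g_real)(1 + π), so g_real = 1.1580 / 1.0800 − 1 = 0.07222.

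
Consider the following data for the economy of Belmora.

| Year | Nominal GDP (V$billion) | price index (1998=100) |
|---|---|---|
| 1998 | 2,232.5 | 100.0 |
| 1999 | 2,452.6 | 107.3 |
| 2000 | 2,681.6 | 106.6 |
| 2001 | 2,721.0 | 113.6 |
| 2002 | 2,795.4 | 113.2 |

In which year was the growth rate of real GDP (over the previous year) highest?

1999: real = 2452.6/1.073 = 2285.74; growth vs 1998 (2232.50) = 2.38%.
2000: real = 2681.6/1.066 = 2515.57; growth vs 1999 (2285.74) = 10.05%.
2001: real = 2721.0/1.136 = 2395.25; growth vs 2000 (2515.57) = -4.78%.
2002: real = 2795.4/1.132 = 2469.43; growth vs 2001 (2395.25) = 3.10%.

2000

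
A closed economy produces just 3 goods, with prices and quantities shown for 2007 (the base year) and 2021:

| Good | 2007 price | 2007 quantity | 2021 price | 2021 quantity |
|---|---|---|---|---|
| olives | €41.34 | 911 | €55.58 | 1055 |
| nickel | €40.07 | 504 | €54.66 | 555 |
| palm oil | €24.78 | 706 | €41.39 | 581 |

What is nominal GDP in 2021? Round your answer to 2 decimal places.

€113020.79

Nominal GDP 2021 = Σ (p_2021 × q_2021) = 55.58·1055 + 54.66·555 + 41.39·581 = 113020.79.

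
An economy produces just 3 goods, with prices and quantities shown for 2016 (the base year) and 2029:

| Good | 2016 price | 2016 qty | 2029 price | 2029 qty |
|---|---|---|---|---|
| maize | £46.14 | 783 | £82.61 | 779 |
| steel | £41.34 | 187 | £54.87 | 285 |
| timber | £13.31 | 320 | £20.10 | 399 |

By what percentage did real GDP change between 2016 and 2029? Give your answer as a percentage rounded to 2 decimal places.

10.22%

Real GDP 2016 = Nominal GDP 2016 = 46.14·783 + 41.34·187 + 13.31·320 = 48117.40.
Real GDP 2029 (at 2016 prices) = 46.14·779 + 41.34·285 + 13.31·399 = 53035.65.
Real growth = 53035.65/48117.40 − 1 = 0.1022.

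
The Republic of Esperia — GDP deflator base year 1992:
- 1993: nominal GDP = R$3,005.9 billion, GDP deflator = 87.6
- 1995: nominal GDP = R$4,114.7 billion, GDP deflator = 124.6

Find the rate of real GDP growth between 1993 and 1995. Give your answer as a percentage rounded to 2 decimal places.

Real GDP 1993 = 3005.9 / 0.876 = 3431.39.
Real GDP 1995 = 4114.7 / 1.246 = 3302.33.
Real growth = 3302.33 / 3431.39 − 1 = -0.0376.

-3.76%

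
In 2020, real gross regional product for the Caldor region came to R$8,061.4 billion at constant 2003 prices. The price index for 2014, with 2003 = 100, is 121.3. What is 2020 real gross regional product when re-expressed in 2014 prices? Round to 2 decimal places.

Real gross regional product in 2014 prices = Real gross regional product in 2003 prices × (P_2014/P_2003) = 8061.4 × 1.213 = 9778.48.

R$9,778.48 billion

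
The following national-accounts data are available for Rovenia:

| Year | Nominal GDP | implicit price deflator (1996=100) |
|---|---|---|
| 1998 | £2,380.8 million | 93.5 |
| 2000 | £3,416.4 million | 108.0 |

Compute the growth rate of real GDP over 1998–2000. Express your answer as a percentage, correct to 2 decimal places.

24.23%

Real GDP 1998 = 2380.8 / 0.935 = 2546.31.
Real GDP 2000 = 3416.4 / 1.080 = 3163.33.
Real growth = 3163.33 / 2546.31 − 1 = 0.2423.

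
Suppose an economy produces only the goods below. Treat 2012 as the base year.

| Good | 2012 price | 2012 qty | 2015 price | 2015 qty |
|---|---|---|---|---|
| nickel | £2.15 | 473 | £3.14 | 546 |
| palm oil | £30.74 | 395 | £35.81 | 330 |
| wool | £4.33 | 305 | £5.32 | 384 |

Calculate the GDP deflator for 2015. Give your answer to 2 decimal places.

Nominal GDP 2015 = 3.14·546 + 35.81·330 + 5.32·384 = 15574.62.
Real GDP 2015 (at 2012 prices) = 2.15·546 + 30.74·330 + 4.33·384 = 12980.82.
Deflator = Nominal/Real × 100 = 15574.62/12980.82 × 100 = 119.982.

119.98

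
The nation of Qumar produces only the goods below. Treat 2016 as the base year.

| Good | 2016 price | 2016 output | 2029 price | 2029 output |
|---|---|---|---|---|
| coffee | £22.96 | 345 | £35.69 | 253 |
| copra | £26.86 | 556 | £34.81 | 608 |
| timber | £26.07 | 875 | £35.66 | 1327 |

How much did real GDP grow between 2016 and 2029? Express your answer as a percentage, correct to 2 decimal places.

Real GDP 2016 = Nominal GDP 2016 = 22.96·345 + 26.86·556 + 26.07·875 = 45666.61.
Real GDP 2029 (at 2016 prices) = 22.96·253 + 26.86·608 + 26.07·1327 = 56734.65.
Real growth = 56734.65/45666.61 − 1 = 0.2424.

24.24%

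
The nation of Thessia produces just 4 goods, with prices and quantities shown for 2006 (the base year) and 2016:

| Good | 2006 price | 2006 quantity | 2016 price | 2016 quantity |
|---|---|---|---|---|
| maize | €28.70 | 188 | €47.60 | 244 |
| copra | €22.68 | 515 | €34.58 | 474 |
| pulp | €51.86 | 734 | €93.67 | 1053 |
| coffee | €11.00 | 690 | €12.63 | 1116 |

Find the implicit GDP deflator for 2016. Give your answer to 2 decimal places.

Nominal GDP 2016 = 47.60·244 + 34.58·474 + 93.67·1053 + 12.63·1116 = 140734.91.
Real GDP 2016 (at 2006 prices) = 28.70·244 + 22.68·474 + 51.86·1053 + 11.00·1116 = 84637.70.
Deflator = Nominal/Real × 100 = 140734.91/84637.70 × 100 = 166.279.

166.28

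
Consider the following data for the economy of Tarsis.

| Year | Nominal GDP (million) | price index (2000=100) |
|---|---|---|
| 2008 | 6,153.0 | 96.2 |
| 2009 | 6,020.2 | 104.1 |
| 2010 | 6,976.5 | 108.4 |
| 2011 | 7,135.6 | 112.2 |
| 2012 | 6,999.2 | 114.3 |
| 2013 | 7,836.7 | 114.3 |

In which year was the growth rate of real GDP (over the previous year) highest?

2013

2009: real = 6020.2/1.041 = 5783.09; growth vs 2008 (6396.05) = -9.58%.
2010: real = 6976.5/1.084 = 6435.89; growth vs 2009 (5783.09) = 11.29%.
2011: real = 7135.6/1.122 = 6359.71; growth vs 2010 (6435.89) = -1.18%.
2012: real = 6999.2/1.143 = 6123.53; growth vs 2011 (6359.71) = -3.71%.
2013: real = 7836.7/1.143 = 6856.26; growth vs 2012 (6123.53) = 11.97%.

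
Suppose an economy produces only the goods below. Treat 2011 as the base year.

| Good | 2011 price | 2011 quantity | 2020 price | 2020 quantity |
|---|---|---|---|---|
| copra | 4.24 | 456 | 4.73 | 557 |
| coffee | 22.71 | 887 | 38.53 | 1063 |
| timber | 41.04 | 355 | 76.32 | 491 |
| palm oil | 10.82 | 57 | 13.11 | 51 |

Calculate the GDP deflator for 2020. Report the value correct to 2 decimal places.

Nominal GDP 2020 = 4.73·557 + 38.53·1063 + 76.32·491 + 13.11·51 = 81733.73.
Real GDP 2020 (at 2011 prices) = 4.24·557 + 22.71·1063 + 41.04·491 + 10.82·51 = 47204.87.
Deflator = Nominal/Real × 100 = 81733.73/47204.87 × 100 = 173.147.

173.15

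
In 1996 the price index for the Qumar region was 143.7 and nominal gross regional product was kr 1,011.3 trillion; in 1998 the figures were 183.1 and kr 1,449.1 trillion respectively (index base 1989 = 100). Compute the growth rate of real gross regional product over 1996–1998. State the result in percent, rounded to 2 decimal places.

Real gross regional product 1996 = 1011.3 / 1.437 = 703.76.
Real gross regional product 1998 = 1449.1 / 1.831 = 791.43.
Real growth = 791.43 / 703.76 − 1 = 0.1246.

12.46%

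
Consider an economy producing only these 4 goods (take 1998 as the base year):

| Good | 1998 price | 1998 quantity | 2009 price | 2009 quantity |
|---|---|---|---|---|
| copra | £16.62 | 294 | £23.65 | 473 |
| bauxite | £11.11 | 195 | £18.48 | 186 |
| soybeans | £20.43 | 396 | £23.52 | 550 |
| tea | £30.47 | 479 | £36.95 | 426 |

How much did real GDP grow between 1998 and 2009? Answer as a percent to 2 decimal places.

14.82%

Real GDP 1998 = Nominal GDP 1998 = 16.62·294 + 11.11·195 + 20.43·396 + 30.47·479 = 29738.14.
Real GDP 2009 (at 1998 prices) = 16.62·473 + 11.11·186 + 20.43·550 + 30.47·426 = 34144.44.
Real growth = 34144.44/29738.14 − 1 = 0.1482.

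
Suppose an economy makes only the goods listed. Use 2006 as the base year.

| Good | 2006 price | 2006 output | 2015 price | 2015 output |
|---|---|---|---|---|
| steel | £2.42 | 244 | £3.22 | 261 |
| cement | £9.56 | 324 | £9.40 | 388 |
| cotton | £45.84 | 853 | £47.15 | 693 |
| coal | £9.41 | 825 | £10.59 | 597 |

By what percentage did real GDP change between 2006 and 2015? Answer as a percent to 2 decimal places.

-17.46%

Real GDP 2006 = Nominal GDP 2006 = 2.42·244 + 9.56·324 + 45.84·853 + 9.41·825 = 50552.69.
Real GDP 2015 (at 2006 prices) = 2.42·261 + 9.56·388 + 45.84·693 + 9.41·597 = 41725.79.
Real growth = 41725.79/50552.69 − 1 = -0.1746.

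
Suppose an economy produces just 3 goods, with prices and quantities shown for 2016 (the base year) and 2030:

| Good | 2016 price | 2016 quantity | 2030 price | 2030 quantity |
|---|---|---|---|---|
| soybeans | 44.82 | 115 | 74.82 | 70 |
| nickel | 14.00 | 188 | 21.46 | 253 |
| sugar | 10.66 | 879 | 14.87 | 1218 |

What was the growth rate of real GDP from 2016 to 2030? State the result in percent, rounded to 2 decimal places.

Real GDP 2016 = Nominal GDP 2016 = 44.82·115 + 14.00·188 + 10.66·879 = 17156.44.
Real GDP 2030 (at 2016 prices) = 44.82·70 + 14.00·253 + 10.66·1218 = 19663.28.
Real growth = 19663.28/17156.44 − 1 = 0.1461.

14.61%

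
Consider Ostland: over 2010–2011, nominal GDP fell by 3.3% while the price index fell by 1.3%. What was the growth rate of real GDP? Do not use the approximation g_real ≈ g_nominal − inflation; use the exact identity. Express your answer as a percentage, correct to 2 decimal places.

(1 + g_nom) = (1 + g_real)(1 + π), so g_real = 0.9670 / 0.9870 − 1 = -0.02026.

-2.03%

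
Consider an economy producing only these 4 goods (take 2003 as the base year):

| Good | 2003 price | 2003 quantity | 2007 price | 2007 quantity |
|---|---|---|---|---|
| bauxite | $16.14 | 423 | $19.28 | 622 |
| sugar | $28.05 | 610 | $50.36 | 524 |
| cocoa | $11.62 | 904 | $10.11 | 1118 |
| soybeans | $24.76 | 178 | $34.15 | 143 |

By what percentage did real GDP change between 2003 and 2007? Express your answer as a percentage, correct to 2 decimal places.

6.23%

Real GDP 2003 = Nominal GDP 2003 = 16.14·423 + 28.05·610 + 11.62·904 + 24.76·178 = 38849.48.
Real GDP 2007 (at 2003 prices) = 16.14·622 + 28.05·524 + 11.62·1118 + 24.76·143 = 41269.12.
Real growth = 41269.12/38849.48 − 1 = 0.0623.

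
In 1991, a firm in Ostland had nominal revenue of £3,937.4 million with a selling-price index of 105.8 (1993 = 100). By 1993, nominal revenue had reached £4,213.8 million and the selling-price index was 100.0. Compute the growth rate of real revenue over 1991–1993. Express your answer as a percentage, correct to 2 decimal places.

Deflate each year: 1991 → 3937.4/1.058 = 3721.55; 1993 → 4213.8/1.000 = 4213.80.
So real revenue changed by 4213.80/3721.55 − 1 = 0.1323, i.e. 13.23%.

13.23%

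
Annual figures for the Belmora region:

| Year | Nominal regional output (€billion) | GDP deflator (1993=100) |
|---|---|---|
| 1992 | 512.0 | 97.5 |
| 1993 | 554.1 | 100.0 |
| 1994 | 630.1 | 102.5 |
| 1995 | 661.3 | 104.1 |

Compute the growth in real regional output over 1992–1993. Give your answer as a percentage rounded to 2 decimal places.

Real regional output 1992 = 512.0/0.975 = 525.13.
Real regional output 1993 = 554.1/1.000 = 554.10.
Change = 554.10/525.13 − 1 = 0.0552.

5.52%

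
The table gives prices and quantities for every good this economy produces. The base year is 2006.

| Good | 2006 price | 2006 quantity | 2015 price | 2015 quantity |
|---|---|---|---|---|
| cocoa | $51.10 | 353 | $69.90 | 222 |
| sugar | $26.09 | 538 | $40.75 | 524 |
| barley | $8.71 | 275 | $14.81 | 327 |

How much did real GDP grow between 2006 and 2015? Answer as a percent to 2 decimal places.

-19.17%

Real GDP 2006 = Nominal GDP 2006 = 51.10·353 + 26.09·538 + 8.71·275 = 34469.97.
Real GDP 2015 (at 2006 prices) = 51.10·222 + 26.09·524 + 8.71·327 = 27863.53.
Real growth = 27863.53/34469.97 − 1 = -0.1917.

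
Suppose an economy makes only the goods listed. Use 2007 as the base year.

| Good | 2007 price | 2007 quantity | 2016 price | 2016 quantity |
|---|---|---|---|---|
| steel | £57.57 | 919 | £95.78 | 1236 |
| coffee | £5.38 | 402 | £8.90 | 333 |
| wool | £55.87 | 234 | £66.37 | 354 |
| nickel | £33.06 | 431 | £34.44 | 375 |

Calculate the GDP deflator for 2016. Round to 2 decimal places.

Nominal GDP 2016 = 95.78·1236 + 8.90·333 + 66.37·354 + 34.44·375 = 157757.76.
Real GDP 2016 (at 2007 prices) = 57.57·1236 + 5.38·333 + 55.87·354 + 33.06·375 = 105123.54.
Deflator = Nominal/Real × 100 = 157757.76/105123.54 × 100 = 150.069.

150.07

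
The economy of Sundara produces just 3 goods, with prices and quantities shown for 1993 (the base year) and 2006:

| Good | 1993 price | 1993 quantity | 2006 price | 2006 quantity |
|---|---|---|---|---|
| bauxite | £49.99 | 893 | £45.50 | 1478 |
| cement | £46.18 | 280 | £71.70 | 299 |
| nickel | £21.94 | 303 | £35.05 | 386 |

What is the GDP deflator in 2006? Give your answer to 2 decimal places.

106.30

Nominal GDP 2006 = 45.50·1478 + 71.70·299 + 35.05·386 = 102216.60.
Real GDP 2006 (at 1993 prices) = 49.99·1478 + 46.18·299 + 21.94·386 = 96161.88.
Deflator = Nominal/Real × 100 = 102216.60/96161.88 × 100 = 106.296.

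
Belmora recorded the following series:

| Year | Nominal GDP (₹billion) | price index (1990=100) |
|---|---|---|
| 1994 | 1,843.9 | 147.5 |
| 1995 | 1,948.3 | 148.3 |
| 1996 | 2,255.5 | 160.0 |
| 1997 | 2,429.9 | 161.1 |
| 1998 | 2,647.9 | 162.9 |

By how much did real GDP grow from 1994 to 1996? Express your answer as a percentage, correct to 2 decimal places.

Real GDP 1994 = 1843.9/1.475 = 1250.10.
Real GDP 1996 = 2255.5/1.600 = 1409.69.
Change = 1409.69/1250.10 − 1 = 0.1277.

12.77%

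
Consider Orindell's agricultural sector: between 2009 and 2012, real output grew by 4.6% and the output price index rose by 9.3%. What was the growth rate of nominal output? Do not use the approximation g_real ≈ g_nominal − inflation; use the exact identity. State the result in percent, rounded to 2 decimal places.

(1 + g_nom) = (1 + g_real)(1 + π) = 1.0460 × 1.0930 = 1.14328.

14.33%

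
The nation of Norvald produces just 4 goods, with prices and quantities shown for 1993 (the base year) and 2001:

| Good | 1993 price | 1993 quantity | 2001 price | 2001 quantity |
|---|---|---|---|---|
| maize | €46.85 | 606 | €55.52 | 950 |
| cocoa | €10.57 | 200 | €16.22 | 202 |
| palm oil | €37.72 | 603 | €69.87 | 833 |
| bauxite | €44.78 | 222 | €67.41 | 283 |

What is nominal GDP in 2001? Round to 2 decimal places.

Nominal GDP 2001 = Σ (p_2001 × q_2001) = 55.52·950 + 16.22·202 + 69.87·833 + 67.41·283 = 133299.18.

€133299.18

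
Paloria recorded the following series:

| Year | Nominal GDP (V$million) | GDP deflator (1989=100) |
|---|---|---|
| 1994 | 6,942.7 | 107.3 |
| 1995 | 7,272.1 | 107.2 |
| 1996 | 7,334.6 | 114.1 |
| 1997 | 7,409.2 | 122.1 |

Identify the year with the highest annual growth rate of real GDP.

1995

1995: real = 7272.1/1.072 = 6783.68; growth vs 1994 (6470.36) = 4.84%.
1996: real = 7334.6/1.141 = 6428.22; growth vs 1995 (6783.68) = -5.24%.
1997: real = 7409.2/1.221 = 6068.14; growth vs 1996 (6428.22) = -5.60%.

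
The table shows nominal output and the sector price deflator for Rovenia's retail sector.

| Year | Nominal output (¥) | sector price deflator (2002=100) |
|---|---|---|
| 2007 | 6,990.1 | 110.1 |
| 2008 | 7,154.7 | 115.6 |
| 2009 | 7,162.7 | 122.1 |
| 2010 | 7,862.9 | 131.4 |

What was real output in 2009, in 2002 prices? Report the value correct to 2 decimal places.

¥5,866.26

Real output 2009 = 7162.7 / 1.221 = 5866.26.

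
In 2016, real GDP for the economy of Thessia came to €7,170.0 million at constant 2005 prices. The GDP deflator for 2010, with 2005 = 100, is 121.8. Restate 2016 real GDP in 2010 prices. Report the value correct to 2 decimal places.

Real GDP in 2010 prices = Real GDP in 2005 prices × (P_2010/P_2005) = 7170.0 × 1.218 = 8733.06.

€8,733.06 million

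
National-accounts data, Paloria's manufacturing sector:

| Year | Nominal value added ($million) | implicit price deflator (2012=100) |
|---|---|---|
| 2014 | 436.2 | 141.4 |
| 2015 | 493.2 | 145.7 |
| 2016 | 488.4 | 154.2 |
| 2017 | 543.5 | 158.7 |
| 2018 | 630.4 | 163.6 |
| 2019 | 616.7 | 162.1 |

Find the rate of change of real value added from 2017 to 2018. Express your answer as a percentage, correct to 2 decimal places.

Real value added 2017 = 543.5/1.587 = 342.47.
Real value added 2018 = 630.4/1.636 = 385.33.
Change = 385.33/342.47 − 1 = 0.1251.

12.51%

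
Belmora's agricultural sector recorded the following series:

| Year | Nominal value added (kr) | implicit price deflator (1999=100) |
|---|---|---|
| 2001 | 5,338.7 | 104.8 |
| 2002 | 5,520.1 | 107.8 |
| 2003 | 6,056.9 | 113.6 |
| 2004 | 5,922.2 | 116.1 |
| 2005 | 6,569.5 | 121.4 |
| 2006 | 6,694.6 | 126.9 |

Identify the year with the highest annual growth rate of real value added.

2002: real = 5520.1/1.078 = 5120.69; growth vs 2001 (5094.18) = 0.52%.
2003: real = 6056.9/1.136 = 5331.78; growth vs 2002 (5120.69) = 4.12%.
2004: real = 5922.2/1.161 = 5100.95; growth vs 2003 (5331.78) = -4.33%.
2005: real = 6569.5/1.214 = 5411.45; growth vs 2004 (5100.95) = 6.09%.
2006: real = 6694.6/1.269 = 5275.49; growth vs 2005 (5411.45) = -2.51%.

2005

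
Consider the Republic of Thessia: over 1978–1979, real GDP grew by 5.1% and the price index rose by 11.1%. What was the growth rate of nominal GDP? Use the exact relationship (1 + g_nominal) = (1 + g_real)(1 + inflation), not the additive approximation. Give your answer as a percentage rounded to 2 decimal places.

16.77%

(1 + g_nom) = (1 + g_real)(1 + π) = 1.0510 × 1.1110 = 1.16766.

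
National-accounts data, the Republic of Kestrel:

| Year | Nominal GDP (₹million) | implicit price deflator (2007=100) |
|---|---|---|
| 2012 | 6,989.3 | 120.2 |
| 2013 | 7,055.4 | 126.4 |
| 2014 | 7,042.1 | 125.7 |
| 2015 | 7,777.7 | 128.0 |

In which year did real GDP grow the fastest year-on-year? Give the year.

2013: real = 7055.4/1.264 = 5581.80; growth vs 2012 (5814.73) = -4.01%.
2014: real = 7042.1/1.257 = 5602.31; growth vs 2013 (5581.80) = 0.37%.
2015: real = 7777.7/1.280 = 6076.33; growth vs 2014 (5602.31) = 8.46%.

2015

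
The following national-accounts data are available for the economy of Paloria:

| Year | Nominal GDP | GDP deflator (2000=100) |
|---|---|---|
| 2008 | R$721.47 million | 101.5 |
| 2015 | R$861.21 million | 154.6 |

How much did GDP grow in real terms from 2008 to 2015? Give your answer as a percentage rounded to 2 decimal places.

-21.63%

Real GDP 2008 = 721.47 / 1.015 = 710.81.
Real GDP 2015 = 861.21 / 1.546 = 557.06.
Real growth = 557.06 / 710.81 − 1 = -0.2163.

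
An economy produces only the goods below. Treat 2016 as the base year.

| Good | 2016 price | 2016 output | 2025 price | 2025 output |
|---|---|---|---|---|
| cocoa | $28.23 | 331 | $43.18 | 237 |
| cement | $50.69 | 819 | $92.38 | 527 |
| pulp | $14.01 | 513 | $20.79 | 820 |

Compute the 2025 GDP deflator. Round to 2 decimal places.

169.22

Nominal GDP 2025 = 43.18·237 + 92.38·527 + 20.79·820 = 75965.72.
Real GDP 2025 (at 2016 prices) = 28.23·237 + 50.69·527 + 14.01·820 = 44892.34.
Deflator = Nominal/Real × 100 = 75965.72/44892.34 × 100 = 169.218.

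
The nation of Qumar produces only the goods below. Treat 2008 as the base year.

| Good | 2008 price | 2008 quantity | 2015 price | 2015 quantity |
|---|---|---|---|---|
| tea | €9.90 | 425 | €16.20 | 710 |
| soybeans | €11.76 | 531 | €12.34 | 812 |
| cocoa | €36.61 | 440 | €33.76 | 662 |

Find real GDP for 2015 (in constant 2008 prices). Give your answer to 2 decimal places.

Real GDP 2015 = Σ (p_2008 × q_2015) = 9.90·710 + 11.76·812 + 36.61·662 = 40813.94.

€40813.94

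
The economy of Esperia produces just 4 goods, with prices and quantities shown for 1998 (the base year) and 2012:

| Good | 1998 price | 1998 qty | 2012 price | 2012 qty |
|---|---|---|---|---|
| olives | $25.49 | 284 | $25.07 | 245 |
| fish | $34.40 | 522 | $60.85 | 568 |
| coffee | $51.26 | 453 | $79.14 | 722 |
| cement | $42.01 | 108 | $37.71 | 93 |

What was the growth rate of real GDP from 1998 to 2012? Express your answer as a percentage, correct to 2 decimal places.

Real GDP 1998 = Nominal GDP 1998 = 25.49·284 + 34.40·522 + 51.26·453 + 42.01·108 = 52953.82.
Real GDP 2012 (at 1998 prices) = 25.49·245 + 34.40·568 + 51.26·722 + 42.01·93 = 66700.90.
Real growth = 66700.90/52953.82 − 1 = 0.2596.

25.96%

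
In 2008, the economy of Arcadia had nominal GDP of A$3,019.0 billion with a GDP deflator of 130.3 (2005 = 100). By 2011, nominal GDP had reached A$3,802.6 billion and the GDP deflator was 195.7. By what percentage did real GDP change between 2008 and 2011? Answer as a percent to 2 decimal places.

Deflate each year: 2008 → 3019.0/1.303 = 2316.96; 2011 → 3802.6/1.957 = 1943.08.
So real GDP changed by 1943.08/2316.96 − 1 = -0.1614, i.e. -16.14%.

-16.14%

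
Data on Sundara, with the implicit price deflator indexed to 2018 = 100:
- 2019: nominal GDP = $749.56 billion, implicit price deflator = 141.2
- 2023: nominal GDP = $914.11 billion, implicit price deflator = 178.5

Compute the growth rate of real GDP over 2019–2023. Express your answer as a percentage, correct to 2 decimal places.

Deflate each year: 2019 → 749.56/1.412 = 530.85; 2023 → 914.11/1.785 = 512.11.
So real GDP changed by 512.11/530.85 − 1 = -0.0353, i.e. -3.53%.

-3.53%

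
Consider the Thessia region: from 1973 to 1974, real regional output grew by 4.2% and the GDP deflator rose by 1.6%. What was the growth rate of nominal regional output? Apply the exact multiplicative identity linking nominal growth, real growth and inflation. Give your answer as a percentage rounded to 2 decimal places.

5.87%

(1 + g_nom) = (1 + g_real)(1 + π) = 1.0420 × 1.0160 = 1.05867.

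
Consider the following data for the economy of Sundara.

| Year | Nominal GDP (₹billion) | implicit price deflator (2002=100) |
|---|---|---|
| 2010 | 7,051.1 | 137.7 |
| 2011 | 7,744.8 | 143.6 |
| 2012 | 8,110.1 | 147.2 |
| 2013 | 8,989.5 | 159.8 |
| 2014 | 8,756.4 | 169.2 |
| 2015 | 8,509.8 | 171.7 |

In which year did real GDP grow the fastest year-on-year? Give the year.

2011

2011: real = 7744.8/1.436 = 5393.31; growth vs 2010 (5120.62) = 5.33%.
2012: real = 8110.1/1.472 = 5509.58; growth vs 2011 (5393.31) = 2.16%.
2013: real = 8989.5/1.598 = 5625.47; growth vs 2012 (5509.58) = 2.10%.
2014: real = 8756.4/1.692 = 5175.18; growth vs 2013 (5625.47) = -8.00%.
2015: real = 8509.8/1.717 = 4956.20; growth vs 2014 (5175.18) = -4.23%.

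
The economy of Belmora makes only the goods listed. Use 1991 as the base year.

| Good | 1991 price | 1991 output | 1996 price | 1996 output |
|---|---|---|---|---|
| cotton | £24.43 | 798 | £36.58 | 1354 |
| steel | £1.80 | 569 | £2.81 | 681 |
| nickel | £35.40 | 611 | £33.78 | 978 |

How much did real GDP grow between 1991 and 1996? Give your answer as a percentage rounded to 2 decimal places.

Real GDP 1991 = Nominal GDP 1991 = 24.43·798 + 1.80·569 + 35.40·611 = 42148.74.
Real GDP 1996 (at 1991 prices) = 24.43·1354 + 1.80·681 + 35.40·978 = 68925.22.
Real growth = 68925.22/42148.74 − 1 = 0.6353.

63.53%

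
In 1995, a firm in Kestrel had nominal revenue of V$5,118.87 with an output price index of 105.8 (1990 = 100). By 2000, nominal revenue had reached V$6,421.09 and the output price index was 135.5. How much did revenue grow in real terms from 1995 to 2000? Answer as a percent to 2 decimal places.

-2.06%

Real revenue 1995 = 5118.87 / 1.058 = 4838.25.
Real revenue 2000 = 6421.09 / 1.355 = 4738.81.
Real growth = 4738.81 / 4838.25 − 1 = -0.0206.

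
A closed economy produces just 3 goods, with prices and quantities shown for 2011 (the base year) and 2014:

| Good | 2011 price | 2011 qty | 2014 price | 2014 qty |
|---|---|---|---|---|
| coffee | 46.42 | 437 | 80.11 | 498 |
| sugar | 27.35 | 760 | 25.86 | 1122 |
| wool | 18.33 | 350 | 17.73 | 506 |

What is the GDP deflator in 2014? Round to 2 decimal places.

123.47

Nominal GDP 2014 = 80.11·498 + 25.86·1122 + 17.73·506 = 77881.08.
Real GDP 2014 (at 2011 prices) = 46.42·498 + 27.35·1122 + 18.33·506 = 63078.84.
Deflator = Nominal/Real × 100 = 77881.08/63078.84 × 100 = 123.466.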